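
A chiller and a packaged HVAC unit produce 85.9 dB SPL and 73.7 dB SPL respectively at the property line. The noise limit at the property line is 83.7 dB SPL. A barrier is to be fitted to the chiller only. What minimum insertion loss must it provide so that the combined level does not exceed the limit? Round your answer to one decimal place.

2.7 dB

Fixed contribution from the other source: Σ 10^(L/10) = 10^(73.7/10) = 2.344e+07 (73.70 dB SPL).
The limit corresponds to 10^(83.7/10) = 2.344e+08; subtracting the fixed part leaves 2.110e+08 for the chiller, i.e. 83.24 dB SPL.
Required insertion loss = 85.9 − 83.24 = 2.66 dB.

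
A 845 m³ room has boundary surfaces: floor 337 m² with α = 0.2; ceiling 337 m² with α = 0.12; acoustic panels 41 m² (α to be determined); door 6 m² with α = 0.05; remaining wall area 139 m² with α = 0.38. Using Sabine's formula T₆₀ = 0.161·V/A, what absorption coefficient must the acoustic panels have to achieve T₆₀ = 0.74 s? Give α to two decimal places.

0.56

From T₆₀ = 0.161·V/A, the target T₆₀ = 0.74 s needs A = 0.161·845/0.74 = 183.84 m².
Absorption from the other surfaces = 337·0.2 + 337·0.12 + 6·0.05 + 139·0.38 = 160.96 m², so the acoustic panels must supply 22.88 m² over 41 m².
α = 22.88/41 = 0.558.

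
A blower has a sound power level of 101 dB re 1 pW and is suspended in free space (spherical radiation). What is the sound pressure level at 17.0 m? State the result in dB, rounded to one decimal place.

Free-field spherical radiation: L_p = L_w − 10·log₁₀(4π·r²), r = 17.0 m.
4π·r² = 3632 m², 10·log₁₀ of that is 35.601 dB.
L_p = 101 − 35.601 = 65.40 dB.

65.4 dB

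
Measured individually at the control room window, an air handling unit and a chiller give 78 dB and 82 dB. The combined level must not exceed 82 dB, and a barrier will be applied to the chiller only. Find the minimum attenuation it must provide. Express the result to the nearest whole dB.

Everything except the chiller sums to 10^(78/10) = 6.310e+07 in linear terms, 78.00 dB.
The limit corresponds to 10^(82/10) = 1.585e+08; subtracting the fixed part leaves 9.539e+07 for the chiller, i.e. 79.80 dB.
Required insertion loss = 82 − 79.80 = 2.20 dB.

2 dB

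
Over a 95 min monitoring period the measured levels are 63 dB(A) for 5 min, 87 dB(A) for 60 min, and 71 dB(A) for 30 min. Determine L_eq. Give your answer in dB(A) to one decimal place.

Weight each interval's intensity by its duration and average over T = 95 min:
Σ tᵢ·10^(Lᵢ/10) = 5·10^(63/10) + 60·10^(87/10) + 30·10^(71/10) = 3.046e+10.
L_eq = 10·log₁₀(3.046e+10/95) = 85.06 dB(A).

85.1 dB(A)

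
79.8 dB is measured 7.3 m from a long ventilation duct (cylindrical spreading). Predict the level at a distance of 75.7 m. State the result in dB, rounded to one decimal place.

69.6 dB

Line-source attenuation: ΔL = 10·log₁₀(r₂/r₁) = 10·log₁₀(75.7/7.3) = 10.158 dB.
L₂ = 79.8 − 10·log₁₀(75.7/7.3) = 79.8 − 10.158 = 69.64 dB.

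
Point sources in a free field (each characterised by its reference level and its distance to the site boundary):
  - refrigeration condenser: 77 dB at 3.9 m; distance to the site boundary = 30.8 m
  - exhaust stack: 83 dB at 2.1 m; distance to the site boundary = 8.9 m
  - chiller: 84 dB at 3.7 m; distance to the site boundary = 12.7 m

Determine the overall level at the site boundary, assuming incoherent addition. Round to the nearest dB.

First find each source's level at the receiver (point-source: −20·log₁₀(r/r_ref)), then combine on an intensity basis.
refrigeration condenser: 77 − 20·log₁₀(30.8/3.9) = 77 − 17.95 = 59.05 dB.
exhaust stack: 83 − 20·log₁₀(8.9/2.1) = 83 − 12.54 = 70.46 dB.
chiller: 84 − 20·log₁₀(12.7/3.7) = 84 − 10.71 = 73.29 dB.
Σ 10^(L/10) = 3.323e+07 → L_total = 10·log₁₀(3.323e+07) = 75.22 dB.

75 dB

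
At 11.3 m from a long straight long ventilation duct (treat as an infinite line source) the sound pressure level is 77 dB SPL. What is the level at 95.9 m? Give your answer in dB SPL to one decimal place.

67.7 dB SPL

Line-source attenuation: ΔL = 10·log₁₀(r₂/r₁) = 10·log₁₀(95.9/11.3) = 9.287 dB.
L₂ = 77 − 10·log₁₀(95.9/11.3) = 77 − 9.287 = 67.71 dB SPL.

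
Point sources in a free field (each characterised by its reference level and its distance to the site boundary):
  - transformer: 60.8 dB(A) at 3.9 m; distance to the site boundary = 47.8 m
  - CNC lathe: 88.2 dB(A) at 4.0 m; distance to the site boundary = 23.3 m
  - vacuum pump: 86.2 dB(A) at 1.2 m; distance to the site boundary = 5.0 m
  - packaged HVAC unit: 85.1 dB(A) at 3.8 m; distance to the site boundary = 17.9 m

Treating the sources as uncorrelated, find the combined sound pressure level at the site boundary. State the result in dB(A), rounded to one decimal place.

77.6 dB(A)

Apply inverse-square spreading to bring every level to the receiver, then sum 10^(L/10).
transformer: 60.8 − 20·log₁₀(47.8/3.9) = 60.8 − 21.77 = 39.03 dB(A).
CNC lathe: 88.2 − 20·log₁₀(23.3/4.0) = 88.2 − 15.31 = 72.89 dB(A).
vacuum pump: 86.2 − 20·log₁₀(5.0/1.2) = 86.2 − 12.40 = 73.80 dB(A).
packaged HVAC unit: 85.1 − 20·log₁₀(17.9/3.8) = 85.1 − 13.46 = 71.64 dB(A).
Σ 10^(L/10) = 5.808e+07 → L_total = 10·log₁₀(5.808e+07) = 77.64 dB(A).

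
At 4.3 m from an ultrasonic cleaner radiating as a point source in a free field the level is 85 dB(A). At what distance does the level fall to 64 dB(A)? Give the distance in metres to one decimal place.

48.2 m

The 21.0 dB drop corresponds to a distance ratio of 10^(21.0/20) for a point source.
r₂ = 4.3·10^((85−64)/20) = 4.3·10^(21.0/20) = 48.25 m.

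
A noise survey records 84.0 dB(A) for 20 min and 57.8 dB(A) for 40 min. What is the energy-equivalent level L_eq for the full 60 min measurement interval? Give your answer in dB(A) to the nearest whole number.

79 dB(A)

L_eq = 10·log₁₀[(1/T)·Σ tᵢ·10^(Lᵢ/10)] with T = 60 min.
Σ tᵢ·10^(Lᵢ/10) = 20·10^(84.0/10) + 40·10^(57.8/10) = 5.048e+09.
L_eq = 10·log₁₀(5.048e+09/60) = 79.25 dB(A).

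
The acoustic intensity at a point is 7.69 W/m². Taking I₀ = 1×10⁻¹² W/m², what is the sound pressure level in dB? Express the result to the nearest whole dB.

L = 10·log₁₀(I/I₀) = 10·log₁₀(7.69/10⁻¹²) = 10·log₁₀(7.69×10^12).
L = 10·(0.8859 + 12) = 128.86 dB.

129 dB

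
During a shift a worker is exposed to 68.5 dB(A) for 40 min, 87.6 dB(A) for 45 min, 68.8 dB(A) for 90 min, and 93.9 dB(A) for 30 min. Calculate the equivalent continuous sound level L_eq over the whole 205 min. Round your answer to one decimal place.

86.9 dB(A)

Weight each interval's intensity by its duration and average over T = 205 min:
Σ tᵢ·10^(Lᵢ/10) = 40·10^(68.5/10) + 45·10^(87.6/10) + 90·10^(68.8/10) + 30·10^(93.9/10) = 1.005e+11.
L_eq = 10·log₁₀(1.005e+11/205) = 86.90 dB(A).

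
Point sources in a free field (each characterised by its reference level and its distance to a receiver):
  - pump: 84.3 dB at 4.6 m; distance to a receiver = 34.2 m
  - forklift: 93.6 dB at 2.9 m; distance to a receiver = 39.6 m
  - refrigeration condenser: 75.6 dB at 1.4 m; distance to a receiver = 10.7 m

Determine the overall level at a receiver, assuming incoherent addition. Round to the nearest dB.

72 dB

First find each source's level at the receiver (point-source: −20·log₁₀(r/r_ref)), then combine on an intensity basis.
pump: 84.3 − 20·log₁₀(34.2/4.6) = 84.3 − 17.43 = 66.87 dB.
forklift: 93.6 − 20·log₁₀(39.6/2.9) = 93.6 − 22.71 = 70.89 dB.
refrigeration condenser: 75.6 − 20·log₁₀(10.7/1.4) = 75.6 − 17.67 = 57.93 dB.
Σ 10^(L/10) = 1.778e+07 → L_total = 10·log₁₀(1.778e+07) = 72.50 dB.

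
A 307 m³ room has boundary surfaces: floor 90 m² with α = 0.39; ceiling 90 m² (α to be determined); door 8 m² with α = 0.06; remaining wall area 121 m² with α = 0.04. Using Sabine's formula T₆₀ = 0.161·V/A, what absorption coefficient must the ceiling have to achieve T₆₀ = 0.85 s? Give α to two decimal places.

0.20

From T₆₀ = 0.161·V/A, the target T₆₀ = 0.85 s needs A = 0.161·307/0.85 = 58.15 m².
Absorption from the other surfaces = 90·0.39 + 8·0.06 + 121·0.04 = 40.42 m², so the ceiling must supply 17.73 m² over 90 m².
α = 17.73/90 = 0.197.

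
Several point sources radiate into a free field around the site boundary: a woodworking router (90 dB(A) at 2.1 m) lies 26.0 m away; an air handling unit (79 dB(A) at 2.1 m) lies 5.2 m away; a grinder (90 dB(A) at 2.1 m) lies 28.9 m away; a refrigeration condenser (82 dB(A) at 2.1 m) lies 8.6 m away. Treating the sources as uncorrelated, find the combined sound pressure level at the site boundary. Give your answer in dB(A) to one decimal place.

75.3 dB(A)

Propagate each source to the receiver with L = L_ref − 20·log₁₀(r/r_ref), then add intensities.
woodworking router: 90 − 20·log₁₀(26.0/2.1) = 90 − 21.86 = 68.14 dB(A).
air handling unit: 79 − 20·log₁₀(5.2/2.1) = 79 − 7.88 = 71.12 dB(A).
grinder: 90 − 20·log₁₀(28.9/2.1) = 90 − 22.77 = 67.23 dB(A).
refrigeration condenser: 82 − 20·log₁₀(8.6/2.1) = 82 − 12.25 = 69.75 dB(A).
Σ 10^(L/10) = 3.421e+07 → L_total = 10·log₁₀(3.421e+07) = 75.34 dB(A).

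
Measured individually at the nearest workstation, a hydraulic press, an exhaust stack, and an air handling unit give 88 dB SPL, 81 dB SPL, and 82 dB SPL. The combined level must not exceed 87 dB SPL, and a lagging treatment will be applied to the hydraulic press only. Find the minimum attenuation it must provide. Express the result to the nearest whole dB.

5 dB

Fixed contribution from the other sources: Σ 10^(L/10) = 10^(81/10) + 10^(82/10) = 2.844e+08 (84.54 dB SPL).
To meet 87 dB SPL overall, the treated hydraulic press may contribute at most 10^(87/10) − 2.844e+08 = 2.168e+08, i.e. 83.36 dB SPL.
Required insertion loss = 88 − 83.36 = 4.64 dB.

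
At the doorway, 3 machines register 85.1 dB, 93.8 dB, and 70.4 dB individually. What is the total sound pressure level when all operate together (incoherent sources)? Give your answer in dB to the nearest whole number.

For uncorrelated sources the intensities add, so convert each level to linear form, sum, and take 10·log₁₀ of the total.
Σ 10^(L/10) = 10^(85.1/10) + 10^(93.8/10) + 10^(70.4/10) = 2.733e+09.
L_total = 10·log₁₀(2.733e+09) = 94.37 dB.

94 dB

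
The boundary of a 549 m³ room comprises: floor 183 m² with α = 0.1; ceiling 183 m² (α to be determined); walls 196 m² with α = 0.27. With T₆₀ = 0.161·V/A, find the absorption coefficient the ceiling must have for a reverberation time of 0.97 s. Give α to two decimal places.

0.11

Required total absorption A = 0.161·549/0.97 = 91.12 m².
Absorption from the other surfaces = 183·0.1 + 196·0.27 = 71.22 m², so the ceiling must supply 19.90 m² over 183 m².
α = 19.90/183 = 0.109.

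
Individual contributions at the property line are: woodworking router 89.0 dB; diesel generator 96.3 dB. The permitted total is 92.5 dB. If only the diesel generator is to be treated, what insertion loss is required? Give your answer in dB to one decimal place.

Fixed contribution from the other source: Σ 10^(L/10) = 10^(89.0/10) = 7.943e+08 (89.00 dB).
To meet 92.5 dB overall, the treated diesel generator may contribute at most 10^(92.5/10) − 7.943e+08 = 9.840e+08, i.e. 89.93 dB.
Required insertion loss = 96.3 − 89.93 = 6.37 dB.

6.4 dB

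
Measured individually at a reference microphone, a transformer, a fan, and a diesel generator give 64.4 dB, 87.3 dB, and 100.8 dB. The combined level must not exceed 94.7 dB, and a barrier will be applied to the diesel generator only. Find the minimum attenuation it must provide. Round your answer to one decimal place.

7.0 dB

The untreated sources together contribute 10^(64.4/10) + 10^(87.3/10) = 5.398e+08, i.e. 87.32 dB.
To meet 94.7 dB overall, the treated diesel generator may contribute at most 10^(94.7/10) − 5.398e+08 = 2.411e+09, i.e. 93.82 dB.
So the diesel generator must be reduced from 100.8 to 93.82 dB: IL = 6.98 dB.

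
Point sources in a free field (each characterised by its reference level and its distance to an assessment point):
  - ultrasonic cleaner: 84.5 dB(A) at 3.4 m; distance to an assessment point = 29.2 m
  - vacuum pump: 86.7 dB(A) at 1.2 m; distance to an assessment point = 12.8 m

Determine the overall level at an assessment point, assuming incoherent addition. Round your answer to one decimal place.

69.0 dB(A)

First find each source's level at the receiver (point-source: −20·log₁₀(r/r_ref)), then combine on an intensity basis.
ultrasonic cleaner: 84.5 − 20·log₁₀(29.2/3.4) = 84.5 − 18.68 = 65.82 dB(A).
vacuum pump: 86.7 − 20·log₁₀(12.8/1.2) = 86.7 − 20.56 = 66.14 dB(A).
Σ 10^(L/10) = 7.932e+06 → L_total = 10·log₁₀(7.932e+06) = 68.99 dB(A).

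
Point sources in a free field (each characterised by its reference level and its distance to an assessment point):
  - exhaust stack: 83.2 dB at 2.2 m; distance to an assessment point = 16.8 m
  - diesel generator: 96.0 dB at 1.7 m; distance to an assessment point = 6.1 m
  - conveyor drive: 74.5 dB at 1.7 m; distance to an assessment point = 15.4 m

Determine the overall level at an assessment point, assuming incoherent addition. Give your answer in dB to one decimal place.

First find each source's level at the receiver (point-source: −20·log₁₀(r/r_ref)), then combine on an intensity basis.
exhaust stack: 83.2 − 20·log₁₀(16.8/2.2) = 83.2 − 17.66 = 65.54 dB.
diesel generator: 96.0 − 20·log₁₀(6.1/1.7) = 96.0 − 11.10 = 84.90 dB.
conveyor drive: 74.5 − 20·log₁₀(15.4/1.7) = 74.5 − 19.14 = 55.36 dB.
Σ 10^(L/10) = 3.131e+08 → L_total = 10·log₁₀(3.131e+08) = 84.96 dB.

85.0 dB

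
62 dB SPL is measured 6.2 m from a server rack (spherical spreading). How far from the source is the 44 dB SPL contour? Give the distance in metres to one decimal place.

49.2 m

For a point source L₁ − L₂ = 20·log₁₀(r₂/r₁), so r₂ = r₁·10^((L₁−L₂)/20).
r₂ = 6.2·10^((62−44)/20) = 6.2·10^(18.0/20) = 49.25 m.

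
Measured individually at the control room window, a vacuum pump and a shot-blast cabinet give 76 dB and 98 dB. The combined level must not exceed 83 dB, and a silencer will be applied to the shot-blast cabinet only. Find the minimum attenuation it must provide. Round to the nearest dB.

Everything except the shot-blast cabinet sums to 10^(76/10) = 3.981e+07 in linear terms, 76.00 dB.
To meet 83 dB overall, the treated shot-blast cabinet may contribute at most 10^(83/10) − 3.981e+07 = 1.597e+08, i.e. 82.03 dB.
Required insertion loss = 98 − 82.03 = 15.97 dB.

16 dB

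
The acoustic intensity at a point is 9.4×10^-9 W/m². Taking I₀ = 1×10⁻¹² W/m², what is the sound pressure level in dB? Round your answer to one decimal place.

L = 10·log₁₀(I/I₀) = 10·log₁₀(9.4×10^-9/10⁻¹²) = 10·log₁₀(9.4×10^3).
L = 10·(0.9731 + 3) = 39.73 dB.

39.7 dB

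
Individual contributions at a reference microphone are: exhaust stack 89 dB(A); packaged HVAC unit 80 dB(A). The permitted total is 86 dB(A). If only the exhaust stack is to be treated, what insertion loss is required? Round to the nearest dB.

Everything except the exhaust stack sums to 10^(80/10) = 1.000e+08 in linear terms, 80.00 dB(A).
To meet 86 dB(A) overall, the treated exhaust stack may contribute at most 10^(86/10) − 1.000e+08 = 2.981e+08, i.e. 84.74 dB(A).
Required insertion loss = 89 − 84.74 = 4.26 dB.

4 dB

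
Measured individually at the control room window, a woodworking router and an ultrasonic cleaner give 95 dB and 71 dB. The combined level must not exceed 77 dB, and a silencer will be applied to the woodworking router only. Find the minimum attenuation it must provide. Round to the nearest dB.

19 dB

Everything except the woodworking router sums to 10^(71/10) = 1.259e+07 in linear terms, 71.00 dB.
To meet 77 dB overall, the treated woodworking router may contribute at most 10^(77/10) − 1.259e+07 = 3.753e+07, i.e. 75.74 dB.
Required insertion loss = 95 − 75.74 = 19.26 dB.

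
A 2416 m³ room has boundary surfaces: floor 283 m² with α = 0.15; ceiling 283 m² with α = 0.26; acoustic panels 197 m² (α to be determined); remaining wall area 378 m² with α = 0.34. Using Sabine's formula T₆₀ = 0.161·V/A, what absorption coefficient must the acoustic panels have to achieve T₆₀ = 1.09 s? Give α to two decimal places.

Required total absorption A = 0.161·2416/1.09 = 356.86 m².
Absorption from the other surfaces = 283·0.15 + 283·0.26 + 378·0.34 = 244.55 m², so the acoustic panels must supply 112.31 m² over 197 m².
α = 112.31/197 = 0.570.

0.57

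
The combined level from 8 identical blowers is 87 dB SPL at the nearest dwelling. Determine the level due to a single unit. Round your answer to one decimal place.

Dividing the total intensity by 8 lowers the level by 10·log₁₀ 8 = 9.031 dB: L₁ = 87 − 9.031.

78.0 dB SPL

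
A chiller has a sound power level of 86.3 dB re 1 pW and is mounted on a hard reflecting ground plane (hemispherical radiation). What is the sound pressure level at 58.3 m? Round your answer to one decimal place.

43.0 dB

Free-field hemispherical radiation: L_p = L_w − 10·log₁₀(2π·r²), r = 58.3 m.
2π·r² = 2.136e+04 m², 10·log₁₀ of that is 43.295 dB.
L_p = 86.3 − 43.295 = 43.00 dB.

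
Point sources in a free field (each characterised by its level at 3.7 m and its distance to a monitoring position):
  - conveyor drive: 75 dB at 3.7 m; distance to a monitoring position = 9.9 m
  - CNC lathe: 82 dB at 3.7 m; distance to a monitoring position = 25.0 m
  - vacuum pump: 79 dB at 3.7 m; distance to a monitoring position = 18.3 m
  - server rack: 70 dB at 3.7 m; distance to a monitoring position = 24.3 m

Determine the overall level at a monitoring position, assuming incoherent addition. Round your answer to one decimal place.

70.6 dB

Propagate each source to the receiver with L = L_ref − 20·log₁₀(r/r_ref), then add intensities.
conveyor drive: 75 − 20·log₁₀(9.9/3.7) = 75 − 8.55 = 66.45 dB.
CNC lathe: 82 − 20·log₁₀(25.0/3.7) = 82 − 16.59 = 65.41 dB.
vacuum pump: 79 − 20·log₁₀(18.3/3.7) = 79 − 13.88 = 65.12 dB.
server rack: 70 − 20·log₁₀(24.3/3.7) = 70 − 16.35 = 53.65 dB.
Σ 10^(L/10) = 1.137e+07 → L_total = 10·log₁₀(1.137e+07) = 70.56 dB.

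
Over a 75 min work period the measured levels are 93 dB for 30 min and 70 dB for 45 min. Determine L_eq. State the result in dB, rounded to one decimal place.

89.1 dB

The energy average is taken in the linear domain: L_eq = 10·log₁₀[(Σ tᵢ·10^(Lᵢ/10))/T], T = 75 min.
Σ tᵢ·10^(Lᵢ/10) = 30·10^(93/10) + 45·10^(70/10) = 6.031e+10.
L_eq = 10·log₁₀(6.031e+10/75) = 89.05 dB.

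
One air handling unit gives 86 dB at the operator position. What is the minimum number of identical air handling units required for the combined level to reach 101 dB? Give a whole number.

32

The shortfall is 101 − 86 = 15.0 dB, and N units add 10·log₁₀ N, so need 10·log₁₀ N ≥ 15.0.
N ≥ 10^(15.0/10) = 31.623, so N = 32.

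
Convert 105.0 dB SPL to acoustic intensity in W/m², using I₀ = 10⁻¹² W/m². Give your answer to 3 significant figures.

I = I₀·10^(L/10) = 10⁻¹² × 10^(105.0/10) = 10^(-1.500).

0.0316 W/m²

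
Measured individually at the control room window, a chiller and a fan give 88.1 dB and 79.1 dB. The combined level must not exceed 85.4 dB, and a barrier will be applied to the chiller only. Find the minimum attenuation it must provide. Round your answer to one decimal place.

3.9 dB

Everything except the chiller sums to 10^(79.1/10) = 8.128e+07 in linear terms, 79.10 dB.
To meet 85.4 dB overall, the treated chiller may contribute at most 10^(85.4/10) − 8.128e+07 = 2.655e+08, i.e. 84.24 dB.
Required insertion loss = 88.1 − 84.24 = 3.86 dB.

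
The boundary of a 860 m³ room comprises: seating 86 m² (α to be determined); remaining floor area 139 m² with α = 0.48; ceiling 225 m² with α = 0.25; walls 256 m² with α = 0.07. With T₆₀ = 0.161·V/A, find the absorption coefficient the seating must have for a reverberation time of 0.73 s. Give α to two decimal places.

0.57

From T₆₀ = 0.161·V/A, the target T₆₀ = 0.73 s needs A = 0.161·860/0.73 = 189.67 m².
Absorption from the other surfaces = 139·0.48 + 225·0.25 + 256·0.07 = 140.89 m², so the seating must supply 48.78 m² over 86 m².
α = 48.78/86 = 0.567.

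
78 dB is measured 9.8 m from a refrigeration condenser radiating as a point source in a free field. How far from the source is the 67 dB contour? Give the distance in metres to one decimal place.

The 11.0 dB drop corresponds to a distance ratio of 10^(11.0/20) for a point source.
r₂ = 9.8·10^((78−67)/20) = 9.8·10^(11.0/20) = 34.77 m.

34.8 m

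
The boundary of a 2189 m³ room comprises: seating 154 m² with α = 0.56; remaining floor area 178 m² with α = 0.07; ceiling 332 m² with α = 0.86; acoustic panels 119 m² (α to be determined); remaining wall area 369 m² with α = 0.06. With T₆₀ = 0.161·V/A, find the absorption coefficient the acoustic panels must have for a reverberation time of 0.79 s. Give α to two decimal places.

0.33

From T₆₀ = 0.161·V/A, the target T₆₀ = 0.79 s needs A = 0.161·2189/0.79 = 446.11 m².
Absorption from the other surfaces = 154·0.56 + 178·0.07 + 332·0.86 + 369·0.06 = 406.36 m², so the acoustic panels must supply 39.75 m² over 119 m².
α = 39.75/119 = 0.334.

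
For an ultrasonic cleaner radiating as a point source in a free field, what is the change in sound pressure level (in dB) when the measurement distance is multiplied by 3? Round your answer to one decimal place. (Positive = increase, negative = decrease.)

-9.5 dB

With spherical spreading the level changes by −20·log₁₀(r₂/r₁).
ΔL = −20·log₁₀(3) = -9.54 dB.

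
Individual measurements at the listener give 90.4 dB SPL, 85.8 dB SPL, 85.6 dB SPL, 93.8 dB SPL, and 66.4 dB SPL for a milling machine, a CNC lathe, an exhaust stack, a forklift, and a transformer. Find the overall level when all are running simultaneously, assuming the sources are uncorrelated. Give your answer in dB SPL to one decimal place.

96.3 dB SPL

Incoherent sources combine by intensity addition: L_total = 10·log₁₀(Σ 10^(L_i/10)).
Σ 10^(L/10) = 10^(90.4/10) + 10^(85.8/10) + 10^(85.6/10) + 10^(93.8/10) + 10^(66.4/10) = 4.243e+09.
L_total = 10·log₁₀(4.243e+09) = 96.28 dB SPL.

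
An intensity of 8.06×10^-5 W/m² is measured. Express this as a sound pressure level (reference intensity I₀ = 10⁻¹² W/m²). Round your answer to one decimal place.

79.1 dB

I/I₀ = 8.06×10^-5/10⁻¹² = 8.06×10^7, and L = 10·log₁₀(I/I₀).
L = 10·(0.9063 + 7) = 79.06 dB.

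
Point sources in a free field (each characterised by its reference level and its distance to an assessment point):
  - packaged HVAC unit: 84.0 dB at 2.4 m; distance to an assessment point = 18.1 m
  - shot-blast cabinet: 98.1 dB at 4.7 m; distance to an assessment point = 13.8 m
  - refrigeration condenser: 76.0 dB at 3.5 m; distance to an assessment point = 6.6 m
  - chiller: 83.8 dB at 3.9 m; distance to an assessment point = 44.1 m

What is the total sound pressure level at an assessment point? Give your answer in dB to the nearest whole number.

Apply inverse-square spreading to bring every level to the receiver, then sum 10^(L/10).
packaged HVAC unit: 84.0 − 20·log₁₀(18.1/2.4) = 84.0 − 17.55 = 66.45 dB.
shot-blast cabinet: 98.1 − 20·log₁₀(13.8/4.7) = 98.1 − 9.36 = 88.74 dB.
refrigeration condenser: 76.0 − 20·log₁₀(6.6/3.5) = 76.0 − 5.51 = 70.49 dB.
chiller: 83.8 − 20·log₁₀(44.1/3.9) = 83.8 − 21.07 = 62.73 dB.
Σ 10^(L/10) = 7.664e+08 → L_total = 10·log₁₀(7.664e+08) = 88.84 dB.

89 dB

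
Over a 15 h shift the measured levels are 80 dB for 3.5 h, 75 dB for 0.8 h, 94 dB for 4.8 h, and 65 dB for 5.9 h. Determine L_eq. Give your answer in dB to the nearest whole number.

The energy average is taken in the linear domain: L_eq = 10·log₁₀[(Σ tᵢ·10^(Lᵢ/10))/T], T = 15 h.
Σ tᵢ·10^(Lᵢ/10) = 3.5·10^(80/10) + 0.8·10^(75/10) + 4.8·10^(94/10) + 5.9·10^(65/10) = 1.245e+10.
L_eq = 10·log₁₀(1.245e+10/15) = 89.19 dB.

89 dB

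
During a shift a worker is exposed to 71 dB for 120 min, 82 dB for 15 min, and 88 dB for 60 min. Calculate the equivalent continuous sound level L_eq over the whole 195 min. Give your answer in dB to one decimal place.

83.3 dB

L_eq = 10·log₁₀[(1/T)·Σ tᵢ·10^(Lᵢ/10)] with T = 195 min.
Σ tᵢ·10^(Lᵢ/10) = 120·10^(71/10) + 15·10^(82/10) + 60·10^(88/10) = 4.175e+10.
L_eq = 10·log₁₀(4.175e+10/195) = 83.31 dB.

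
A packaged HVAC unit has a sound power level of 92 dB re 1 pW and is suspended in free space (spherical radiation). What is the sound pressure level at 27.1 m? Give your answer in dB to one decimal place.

Free-field spherical radiation: L_p = L_w − 10·log₁₀(4π·r²), r = 27.1 m.
4π·r² = 9229 m², 10·log₁₀ of that is 39.651 dB.
L_p = 92 − 39.651 = 52.35 dB.

52.3 dB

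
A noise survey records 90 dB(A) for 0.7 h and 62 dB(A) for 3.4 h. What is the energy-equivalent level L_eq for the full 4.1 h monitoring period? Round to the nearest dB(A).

82 dB(A)

Weight each interval's intensity by its duration and average over T = 4.1 h:
Σ tᵢ·10^(Lᵢ/10) = 0.7·10^(90/10) + 3.4·10^(62/10) = 7.054e+08.
L_eq = 10·log₁₀(7.054e+08/4.1) = 82.36 dB(A).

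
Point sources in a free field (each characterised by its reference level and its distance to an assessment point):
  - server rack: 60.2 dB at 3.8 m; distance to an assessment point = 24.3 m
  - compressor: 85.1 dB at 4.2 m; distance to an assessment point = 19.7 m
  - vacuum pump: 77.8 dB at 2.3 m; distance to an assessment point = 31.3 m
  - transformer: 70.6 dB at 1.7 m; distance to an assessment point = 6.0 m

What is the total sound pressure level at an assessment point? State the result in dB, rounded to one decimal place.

72.0 dB

Apply inverse-square spreading to bring every level to the receiver, then sum 10^(L/10).
server rack: 60.2 − 20·log₁₀(24.3/3.8) = 60.2 − 16.12 = 44.08 dB.
compressor: 85.1 − 20·log₁₀(19.7/4.2) = 85.1 − 13.42 = 71.68 dB.
vacuum pump: 77.8 − 20·log₁₀(31.3/2.3) = 77.8 − 22.68 = 55.12 dB.
transformer: 70.6 − 20·log₁₀(6.0/1.7) = 70.6 − 10.95 = 59.65 dB.
Σ 10^(L/10) = 1.598e+07 → L_total = 10·log₁₀(1.598e+07) = 72.04 dB.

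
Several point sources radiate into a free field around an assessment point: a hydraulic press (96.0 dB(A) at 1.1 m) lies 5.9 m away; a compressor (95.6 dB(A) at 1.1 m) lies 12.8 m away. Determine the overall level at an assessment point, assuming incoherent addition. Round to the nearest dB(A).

Propagate each source to the receiver with L = L_ref − 20·log₁₀(r/r_ref), then add intensities.
hydraulic press: 96.0 − 20·log₁₀(5.9/1.1) = 96.0 − 14.59 = 81.41 dB(A).
compressor: 95.6 − 20·log₁₀(12.8/1.1) = 95.6 − 21.32 = 74.28 dB(A).
Σ 10^(L/10) = 1.652e+08 → L_total = 10·log₁₀(1.652e+08) = 82.18 dB(A).

82 dB(A)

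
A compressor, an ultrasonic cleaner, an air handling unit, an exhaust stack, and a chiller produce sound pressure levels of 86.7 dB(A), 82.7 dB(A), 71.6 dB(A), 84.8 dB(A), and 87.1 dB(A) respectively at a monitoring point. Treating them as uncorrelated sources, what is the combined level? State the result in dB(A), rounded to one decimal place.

For uncorrelated sources the intensities add, so convert each level to linear form, sum, and take 10·log₁₀ of the total.
Σ 10^(L/10) = 10^(86.7/10) + 10^(82.7/10) + 10^(71.6/10) + 10^(84.8/10) + 10^(87.1/10) = 1.483e+09.
L_total = 10·log₁₀(1.483e+09) = 91.71 dB(A).

91.7 dB(A)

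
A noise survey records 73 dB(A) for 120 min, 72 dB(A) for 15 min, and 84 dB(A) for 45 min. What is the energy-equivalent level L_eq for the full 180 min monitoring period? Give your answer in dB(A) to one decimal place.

Weight each interval's intensity by its duration and average over T = 180 min:
Σ tᵢ·10^(Lᵢ/10) = 120·10^(73/10) + 15·10^(72/10) + 45·10^(84/10) = 1.394e+10.
L_eq = 10·log₁₀(1.394e+10/180) = 78.89 dB(A).

78.9 dB(A)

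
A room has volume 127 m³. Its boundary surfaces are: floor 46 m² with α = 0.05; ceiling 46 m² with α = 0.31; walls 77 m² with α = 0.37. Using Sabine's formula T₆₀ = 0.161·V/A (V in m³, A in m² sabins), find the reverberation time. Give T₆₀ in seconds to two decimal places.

0.45 s

Total absorption A = 46·0.05 + 46·0.31 + 77·0.37 = 45.05 m² sabins.
T₆₀ = 0.161·V/A = 0.161·127/45.05 = 0.454 s.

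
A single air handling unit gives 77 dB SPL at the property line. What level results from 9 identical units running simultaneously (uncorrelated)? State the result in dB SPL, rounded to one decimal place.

86.5 dB SPL

N identical incoherent sources raise the level by 10·log₁₀ N.
L_total = 77 + 10·log₁₀(9) = 77 + 9.542 = 86.54 dB SPL.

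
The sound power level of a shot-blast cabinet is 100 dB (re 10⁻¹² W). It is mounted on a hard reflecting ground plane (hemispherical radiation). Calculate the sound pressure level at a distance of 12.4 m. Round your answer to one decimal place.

L_p = L_w − 10·log₁₀(2π·r²) with r = 12.4 m.
2π·r² = 966.1 m², 10·log₁₀ of that is 29.850 dB.
L_p = 100 − 29.850 = 70.15 dB.

70.1 dB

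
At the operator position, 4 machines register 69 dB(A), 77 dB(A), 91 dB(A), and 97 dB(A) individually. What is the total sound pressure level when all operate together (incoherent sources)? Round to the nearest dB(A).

98 dB(A)

Incoherent sources combine by intensity addition: L_total = 10·log₁₀(Σ 10^(L_i/10)).
Σ 10^(L/10) = 10^(69/10) + 10^(77/10) + 10^(91/10) + 10^(97/10) = 6.329e+09.
L_total = 10·log₁₀(6.329e+09) = 98.01 dB(A).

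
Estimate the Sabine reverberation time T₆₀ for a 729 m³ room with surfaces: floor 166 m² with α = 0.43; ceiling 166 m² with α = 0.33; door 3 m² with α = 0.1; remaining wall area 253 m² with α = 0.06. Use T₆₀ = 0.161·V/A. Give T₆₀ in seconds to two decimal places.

0.83 s

A = Σ Sᵢαᵢ = 166·0.43 + 166·0.33 + 3·0.1 + 253·0.06 = 141.64 m².
T₆₀ = 0.161 × 729 / 141.64 = 0.829 s.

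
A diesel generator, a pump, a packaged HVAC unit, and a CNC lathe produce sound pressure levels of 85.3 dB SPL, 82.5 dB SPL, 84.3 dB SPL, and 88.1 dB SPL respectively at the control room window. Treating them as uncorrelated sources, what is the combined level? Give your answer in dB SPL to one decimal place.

For uncorrelated sources the intensities add, so convert each level to linear form, sum, and take 10·log₁₀ of the total.
Σ 10^(L/10) = 10^(85.3/10) + 10^(82.5/10) + 10^(84.3/10) + 10^(88.1/10) = 1.431e+09.
L_total = 10·log₁₀(1.431e+09) = 91.56 dB SPL.

91.6 dB SPL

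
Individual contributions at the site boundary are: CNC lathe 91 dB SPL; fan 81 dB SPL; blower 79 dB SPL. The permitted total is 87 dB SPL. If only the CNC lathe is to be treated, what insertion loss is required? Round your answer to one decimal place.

6.3 dB

The untreated sources together contribute 10^(81/10) + 10^(79/10) = 2.053e+08, i.e. 83.12 dB SPL.
To meet 87 dB SPL overall, the treated CNC lathe may contribute at most 10^(87/10) − 2.053e+08 = 2.959e+08, i.e. 84.71 dB SPL.
Required insertion loss = 91 − 84.71 = 6.29 dB.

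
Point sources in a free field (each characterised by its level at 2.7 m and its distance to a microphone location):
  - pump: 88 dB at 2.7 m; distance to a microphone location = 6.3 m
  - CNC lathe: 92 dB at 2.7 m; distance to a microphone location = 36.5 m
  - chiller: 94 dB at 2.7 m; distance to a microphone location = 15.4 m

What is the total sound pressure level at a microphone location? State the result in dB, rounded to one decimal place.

First find each source's level at the receiver (point-source: −20·log₁₀(r/r_ref)), then combine on an intensity basis.
pump: 88 − 20·log₁₀(6.3/2.7) = 88 − 7.36 = 80.64 dB.
CNC lathe: 92 − 20·log₁₀(36.5/2.7) = 92 − 22.62 = 69.38 dB.
chiller: 94 − 20·log₁₀(15.4/2.7) = 94 − 15.12 = 78.88 dB.
Σ 10^(L/10) = 2.018e+08 → L_total = 10·log₁₀(2.018e+08) = 83.05 dB.

83.0 dB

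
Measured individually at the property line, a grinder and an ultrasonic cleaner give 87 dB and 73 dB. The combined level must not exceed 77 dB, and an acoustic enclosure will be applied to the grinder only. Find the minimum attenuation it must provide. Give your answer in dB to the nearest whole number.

12 dB

The untreated sources together contribute 10^(73/10) = 1.995e+07, i.e. 73.00 dB.
The limit corresponds to 10^(77/10) = 5.012e+07; subtracting the fixed part leaves 3.017e+07 for the grinder, i.e. 74.80 dB.
Required insertion loss = 87 − 74.80 = 12.20 dB.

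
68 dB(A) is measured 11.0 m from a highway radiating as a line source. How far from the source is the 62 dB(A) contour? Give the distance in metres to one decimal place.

43.8 m

For a line source L₁ − L₂ = 10·log₁₀(r₂/r₁), so r₂ = r₁·10^((L₁−L₂)/10).
r₂ = 11.0·10^((68−62)/10) = 11.0·10^(6.0/10) = 43.79 m.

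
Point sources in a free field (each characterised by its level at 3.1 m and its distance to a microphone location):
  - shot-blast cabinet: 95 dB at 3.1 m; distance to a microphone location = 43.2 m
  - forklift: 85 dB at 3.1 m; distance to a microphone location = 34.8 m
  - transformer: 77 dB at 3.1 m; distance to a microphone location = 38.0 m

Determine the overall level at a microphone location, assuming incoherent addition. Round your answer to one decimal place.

Apply inverse-square spreading to bring every level to the receiver, then sum 10^(L/10).
shot-blast cabinet: 95 − 20·log₁₀(43.2/3.1) = 95 − 22.88 = 72.12 dB.
forklift: 85 − 20·log₁₀(34.8/3.1) = 85 − 21.00 = 64.00 dB.
transformer: 77 − 20·log₁₀(38.0/3.1) = 77 − 21.77 = 55.23 dB.
Σ 10^(L/10) = 1.913e+07 → L_total = 10·log₁₀(1.913e+07) = 72.82 dB.

72.8 dB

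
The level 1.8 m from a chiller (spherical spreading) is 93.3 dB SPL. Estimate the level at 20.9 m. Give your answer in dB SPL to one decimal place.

72.0 dB SPL

Point-source attenuation: ΔL = 20·log₁₀(r₂/r₁) = 20·log₁₀(20.9/1.8) = 21.297 dB.
L₂ = 93.3 − 20·log₁₀(20.9/1.8) = 93.3 − 21.297 = 72.00 dB SPL.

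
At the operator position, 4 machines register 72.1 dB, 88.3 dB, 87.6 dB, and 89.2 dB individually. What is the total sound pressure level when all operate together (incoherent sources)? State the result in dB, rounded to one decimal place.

For uncorrelated sources the intensities add, so convert each level to linear form, sum, and take 10·log₁₀ of the total.
Σ 10^(L/10) = 10^(72.1/10) + 10^(88.3/10) + 10^(87.6/10) + 10^(89.2/10) = 2.100e+09.
L_total = 10·log₁₀(2.100e+09) = 93.22 dB.

93.2 dB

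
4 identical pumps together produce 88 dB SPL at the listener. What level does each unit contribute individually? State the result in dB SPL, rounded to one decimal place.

82.0 dB SPL

Dividing the total intensity by 4 lowers the level by 10·log₁₀ 4 = 6.021 dB: L₁ = 88 − 6.021.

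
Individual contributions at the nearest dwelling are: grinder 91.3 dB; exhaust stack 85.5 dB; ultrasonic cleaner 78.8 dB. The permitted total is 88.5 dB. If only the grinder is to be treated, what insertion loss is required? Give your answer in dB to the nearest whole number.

The untreated sources together contribute 10^(85.5/10) + 10^(78.8/10) = 4.307e+08, i.e. 86.34 dB.
To meet 88.5 dB overall, the treated grinder may contribute at most 10^(88.5/10) − 4.307e+08 = 2.773e+08, i.e. 84.43 dB.
So the grinder must be reduced from 91.3 to 84.43 dB: IL = 6.87 dB.

7 dB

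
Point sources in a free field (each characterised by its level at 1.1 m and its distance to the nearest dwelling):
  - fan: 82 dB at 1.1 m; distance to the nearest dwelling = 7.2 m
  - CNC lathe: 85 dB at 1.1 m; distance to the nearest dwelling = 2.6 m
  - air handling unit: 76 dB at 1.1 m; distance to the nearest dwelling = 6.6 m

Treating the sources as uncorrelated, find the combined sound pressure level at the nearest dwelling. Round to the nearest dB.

Apply inverse-square spreading to bring every level to the receiver, then sum 10^(L/10).
fan: 82 − 20·log₁₀(7.2/1.1) = 82 − 16.32 = 65.68 dB.
CNC lathe: 85 − 20·log₁₀(2.6/1.1) = 85 − 7.47 = 77.53 dB.
air handling unit: 76 − 20·log₁₀(6.6/1.1) = 76 − 15.56 = 60.44 dB.
Σ 10^(L/10) = 6.141e+07 → L_total = 10·log₁₀(6.141e+07) = 77.88 dB.

78 dB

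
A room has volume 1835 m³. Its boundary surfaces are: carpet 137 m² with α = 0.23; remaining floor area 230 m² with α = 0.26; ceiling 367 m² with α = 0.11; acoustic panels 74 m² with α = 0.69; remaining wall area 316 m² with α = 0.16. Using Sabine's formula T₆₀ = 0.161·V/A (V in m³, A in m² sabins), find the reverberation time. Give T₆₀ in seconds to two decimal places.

Summing Sᵢαᵢ: 137·0.23 + 230·0.26 + 367·0.11 + 74·0.69 + 316·0.16 = 233.30 m².
T₆₀ = 0.161 × 1835 / 233.30 = 1.266 s.

1.27 s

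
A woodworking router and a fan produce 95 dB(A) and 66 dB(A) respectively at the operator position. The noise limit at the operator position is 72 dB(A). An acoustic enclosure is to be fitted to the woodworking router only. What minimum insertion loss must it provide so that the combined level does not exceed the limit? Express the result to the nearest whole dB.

The untreated sources together contribute 10^(66/10) = 3.981e+06, i.e. 66.00 dB(A).
The limit corresponds to 10^(72/10) = 1.585e+07; subtracting the fixed part leaves 1.187e+07 for the woodworking router, i.e. 70.74 dB(A).
So the woodworking router must be reduced from 95 to 70.74 dB(A): IL = 24.26 dB.

24 dB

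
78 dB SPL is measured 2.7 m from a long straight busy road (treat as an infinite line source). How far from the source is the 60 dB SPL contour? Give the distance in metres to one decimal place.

For a line source L₁ − L₂ = 10·log₁₀(r₂/r₁), so r₂ = r₁·10^((L₁−L₂)/10).
r₂ = 2.7·10^((78−60)/10) = 2.7·10^(18.0/10) = 170.36 m.

170.4 m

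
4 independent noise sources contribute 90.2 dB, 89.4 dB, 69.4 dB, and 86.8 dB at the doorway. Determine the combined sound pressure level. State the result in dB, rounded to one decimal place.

93.8 dB

Incoherent sources combine by intensity addition: L_total = 10·log₁₀(Σ 10^(L_i/10)).
Σ 10^(L/10) = 10^(90.2/10) + 10^(89.4/10) + 10^(69.4/10) + 10^(86.8/10) = 2.405e+09.
L_total = 10·log₁₀(2.405e+09) = 93.81 dB.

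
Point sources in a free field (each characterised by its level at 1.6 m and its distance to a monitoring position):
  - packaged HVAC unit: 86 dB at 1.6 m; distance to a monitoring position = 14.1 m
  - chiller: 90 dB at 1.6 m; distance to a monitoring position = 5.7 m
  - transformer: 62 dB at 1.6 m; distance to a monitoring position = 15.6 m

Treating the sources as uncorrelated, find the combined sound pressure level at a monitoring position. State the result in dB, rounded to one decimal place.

First find each source's level at the receiver (point-source: −20·log₁₀(r/r_ref)), then combine on an intensity basis.
packaged HVAC unit: 86 − 20·log₁₀(14.1/1.6) = 86 − 18.90 = 67.10 dB.
chiller: 90 − 20·log₁₀(5.7/1.6) = 90 − 11.04 = 78.96 dB.
transformer: 62 − 20·log₁₀(15.6/1.6) = 62 − 19.78 = 42.22 dB.
Σ 10^(L/10) = 8.394e+07 → L_total = 10·log₁₀(8.394e+07) = 79.24 dB.

79.2 dB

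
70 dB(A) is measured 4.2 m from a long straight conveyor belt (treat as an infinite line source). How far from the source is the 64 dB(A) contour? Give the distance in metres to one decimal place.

16.7 m

The 6.0 dB drop corresponds to a distance ratio of 10^(6.0/10) for a line source.
r₂ = 4.2·10^((70−64)/10) = 4.2·10^(6.0/10) = 16.72 m.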